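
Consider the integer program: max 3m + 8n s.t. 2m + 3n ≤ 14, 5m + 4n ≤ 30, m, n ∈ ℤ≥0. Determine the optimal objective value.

(m,n)=(1,4): 2·1+3·4=14≤14, 5·1+4·4=21≤30, objective 35.
(m,n)=(0,4): 2·0+3·4=12≤14, 5·0+4·4=16≤30, objective 32.
(m,n)=(2,3): 2·2+3·3=13≤14, 5·2+4·3=22≤30, objective 30.
The best lattice point is (1,4), giving 35.

35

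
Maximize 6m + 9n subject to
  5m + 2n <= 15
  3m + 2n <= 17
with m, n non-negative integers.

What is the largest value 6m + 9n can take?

(m,n)=(0,7) is feasible, giving 63.
(m,n)=(0,6) is feasible, giving 54.
No feasible integer point exceeds 63.

63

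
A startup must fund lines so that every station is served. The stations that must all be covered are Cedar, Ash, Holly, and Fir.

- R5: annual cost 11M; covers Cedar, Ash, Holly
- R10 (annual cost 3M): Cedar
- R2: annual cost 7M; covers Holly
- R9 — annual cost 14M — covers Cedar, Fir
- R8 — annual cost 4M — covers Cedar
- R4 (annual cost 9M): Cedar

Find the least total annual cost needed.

25

This is an integer covering problem.
Choose R5 and R9: together they cover Cedar, Ash, Holly, Fir — every station.
Total annual cost: 11 + 14 = 25.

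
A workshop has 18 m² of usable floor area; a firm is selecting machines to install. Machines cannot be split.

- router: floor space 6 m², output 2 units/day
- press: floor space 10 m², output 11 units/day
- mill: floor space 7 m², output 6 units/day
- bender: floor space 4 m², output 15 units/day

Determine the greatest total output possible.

This is a 0-1 knapsack instance.
press + bender: floor space 10 + 4 = 14 ≤ 18, output 11 + 15 = 26.
mill + bender: floor space 7 + 4 = 11 ≤ 18, output 6 + 15 = 21.
router + mill + bender: floor space 6 + 7 + 4 = 17 ≤ 18, output 2 + 6 + 15 = 23.
Best is press and bender with total output 26.

26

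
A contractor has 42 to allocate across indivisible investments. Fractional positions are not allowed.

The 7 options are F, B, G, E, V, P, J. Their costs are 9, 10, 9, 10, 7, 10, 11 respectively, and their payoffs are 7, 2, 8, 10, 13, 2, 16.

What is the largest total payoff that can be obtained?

Take G, E, V, and J: cost 9 + 10 + 7 + 11 = 37 ≤ 42, payoff 8 + 10 + 13 + 16 = 47.
No other feasible combination does better.

47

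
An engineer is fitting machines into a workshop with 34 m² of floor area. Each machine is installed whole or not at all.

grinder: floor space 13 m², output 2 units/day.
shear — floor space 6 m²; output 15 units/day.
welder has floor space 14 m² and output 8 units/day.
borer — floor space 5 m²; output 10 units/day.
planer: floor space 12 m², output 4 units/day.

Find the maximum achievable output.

Allowing fractional choices, the relaxed optimum would be about 36.0, but machines are indivisible.
shear + borer + planer: floor space 6 + 5 + 12 = 23 ≤ 34, output 15 + 10 + 4 = 29.
grinder + shear + borer: floor space 13 + 6 + 5 = 24 ≤ 34, output 2 + 15 + 10 = 27.
shear + welder + borer: floor space 6 + 14 + 5 = 25 ≤ 34, output 15 + 8 + 10 = 33.
Best is shear, welder, and borer with total output 33.

33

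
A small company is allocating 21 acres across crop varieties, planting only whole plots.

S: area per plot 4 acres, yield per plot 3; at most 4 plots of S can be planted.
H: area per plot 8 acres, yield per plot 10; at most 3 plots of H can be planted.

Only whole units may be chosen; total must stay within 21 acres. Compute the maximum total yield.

23

2×H: area 16 ≤ 21, yield 2·10 = 20.
1×S and 2×H: area 20 ≤ 21, yield 1·3 + 2·10 = 23.
Best is 23.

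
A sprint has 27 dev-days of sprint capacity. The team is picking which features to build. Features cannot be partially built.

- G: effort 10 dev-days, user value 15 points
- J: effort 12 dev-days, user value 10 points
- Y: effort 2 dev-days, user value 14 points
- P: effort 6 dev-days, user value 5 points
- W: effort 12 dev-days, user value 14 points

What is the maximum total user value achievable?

Allowing fractional choices, the relaxed optimum would be about 45.5, but features are indivisible.
G + Y + W: effort 10 + 2 + 12 = 24 ≤ 27, user value 15 + 14 + 14 = 43.
G + J + Y: effort 10 + 12 + 2 = 24 ≤ 27, user value 15 + 10 + 14 = 39.
Best is G, Y, and W with total user value 43.

43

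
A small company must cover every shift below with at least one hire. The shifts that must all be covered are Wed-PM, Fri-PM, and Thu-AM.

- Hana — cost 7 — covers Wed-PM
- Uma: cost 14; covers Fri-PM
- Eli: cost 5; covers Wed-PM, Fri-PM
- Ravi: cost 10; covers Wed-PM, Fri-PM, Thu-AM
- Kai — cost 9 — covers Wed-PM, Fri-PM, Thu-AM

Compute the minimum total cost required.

Kai alone covers Wed-PM, Fri-PM, Thu-AM — every shift.
Total cost: 9.

9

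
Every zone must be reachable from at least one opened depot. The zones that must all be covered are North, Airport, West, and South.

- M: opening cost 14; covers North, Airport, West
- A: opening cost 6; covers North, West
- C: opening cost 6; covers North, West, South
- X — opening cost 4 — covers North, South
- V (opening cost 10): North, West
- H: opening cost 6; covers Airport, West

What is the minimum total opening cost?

Choose X and H: together they cover North, Airport, West, South — every zone.
Total opening cost: 4 + 6 = 10.

10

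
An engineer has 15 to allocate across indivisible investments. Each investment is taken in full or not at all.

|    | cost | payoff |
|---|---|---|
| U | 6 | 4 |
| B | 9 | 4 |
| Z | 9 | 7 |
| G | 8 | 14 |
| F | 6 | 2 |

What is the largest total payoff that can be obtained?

G: cost 8 ≤ 15, payoff 14.
G + F: cost 8 + 6 = 14 ≤ 15, payoff 14 + 2 = 16.
U + G: cost 6 + 8 = 14 ≤ 15, payoff 4 + 14 = 18.
Best is U and G with total payoff 18.

18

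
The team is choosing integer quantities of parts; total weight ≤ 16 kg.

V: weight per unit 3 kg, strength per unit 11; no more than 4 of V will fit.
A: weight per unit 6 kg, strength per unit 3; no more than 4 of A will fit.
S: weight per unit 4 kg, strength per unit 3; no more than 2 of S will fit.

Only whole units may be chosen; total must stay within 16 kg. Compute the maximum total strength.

V has the best ratio (11/3); taking only V gives at most 4×11 = 44 (stopped by the supply cap of 4).
Mixing does better — 4×V and 1×S: weight 16 ≤ 16, strength 4·11 + 1·3 = 47.

47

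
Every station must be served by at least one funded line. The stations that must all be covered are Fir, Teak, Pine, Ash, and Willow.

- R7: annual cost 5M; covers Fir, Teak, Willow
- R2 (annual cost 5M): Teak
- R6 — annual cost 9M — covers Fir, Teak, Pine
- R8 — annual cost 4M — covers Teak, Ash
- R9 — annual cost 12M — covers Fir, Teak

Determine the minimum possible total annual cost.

This is an integer covering problem.
Choose R7, R6, and R8: together they cover Fir, Teak, Pine, Ash, Willow — every station.
Total annual cost: 5 + 9 + 4 = 18.
No cover costs less than 18.

18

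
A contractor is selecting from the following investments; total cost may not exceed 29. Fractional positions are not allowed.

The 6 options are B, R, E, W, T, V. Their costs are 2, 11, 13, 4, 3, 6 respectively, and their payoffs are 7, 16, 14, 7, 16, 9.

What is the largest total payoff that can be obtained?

This is a 0-1 knapsack instance.
Allowing fractional choices, the relaxed optimum would be about 58.2, but investments are indivisible.
B + R + W + T + V: cost 2 + 11 + 4 + 3 + 6 = 26 ≤ 29, payoff 7 + 16 + 7 + 16 + 9 = 55.
B + R + E + T: cost 2 + 11 + 13 + 3 = 29 ≤ 29, payoff 7 + 16 + 14 + 16 = 53.
B + E + W + T + V: cost 2 + 13 + 4 + 3 + 6 = 28 ≤ 29, payoff 7 + 14 + 7 + 16 + 9 = 53.
Best is B, R, W, T, and V with total payoff 55.

55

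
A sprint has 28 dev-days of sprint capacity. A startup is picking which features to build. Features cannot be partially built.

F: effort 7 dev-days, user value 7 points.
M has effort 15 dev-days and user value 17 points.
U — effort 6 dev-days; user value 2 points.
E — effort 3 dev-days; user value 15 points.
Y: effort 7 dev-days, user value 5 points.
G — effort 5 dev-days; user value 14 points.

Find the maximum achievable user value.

F + E + Y + G: effort 7 + 3 + 7 + 5 = 22 ≤ 28, user value 7 + 15 + 5 + 14 = 41.
M + E + G: effort 15 + 3 + 5 = 23 ≤ 28, user value 17 + 15 + 14 = 46.
F + U + E + Y + G: effort 7 + 6 + 3 + 7 + 5 = 28 ≤ 28, user value 7 + 2 + 15 + 5 + 14 = 43.
Best is M, E, and G with total user value 46.

46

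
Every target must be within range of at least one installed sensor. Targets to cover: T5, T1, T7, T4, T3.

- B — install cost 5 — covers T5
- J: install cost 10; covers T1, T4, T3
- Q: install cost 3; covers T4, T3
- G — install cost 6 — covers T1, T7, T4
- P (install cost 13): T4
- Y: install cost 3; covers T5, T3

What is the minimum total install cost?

9

The greedy cost-per-new-target heuristic would pick Q, G, and Y for 12, but a cheaper cover exists.
Choose G and Y: together they cover T5, T1, T7, T4, T3 — every target.
Total install cost: 6 + 3 = 9.
No cover costs less than 9.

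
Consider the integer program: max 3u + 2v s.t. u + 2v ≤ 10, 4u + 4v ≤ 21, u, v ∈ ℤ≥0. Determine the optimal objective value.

The continuous relaxation peaks at (5.25, 0) with value 15.75; rounding to a feasible lattice point costs some objective.
(u,v)=(5,0): 1·5+2·0=5≤10, 4·5+4·0=20≤21, objective 15.
(u,v)=(4,1): 1·4+2·1=6≤10, 4·4+4·1=20≤21, objective 14.
Maximum is 15 at (u,v)=(5,0).

15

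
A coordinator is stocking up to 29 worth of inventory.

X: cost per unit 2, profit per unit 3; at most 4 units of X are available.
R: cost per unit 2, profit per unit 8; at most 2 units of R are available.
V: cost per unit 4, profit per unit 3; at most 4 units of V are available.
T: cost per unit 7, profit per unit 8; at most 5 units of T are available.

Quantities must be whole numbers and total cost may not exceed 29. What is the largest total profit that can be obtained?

3×X, 2×R, 1×V, and 2×T: cost 28 ≤ 29, profit 3·3 + 2·8 + 1·3 + 2·8 = 44.
2×X, 2×R, and 3×T: cost 29 ≤ 29, profit 2·3 + 2·8 + 3·8 = 46.
Best is 46.

46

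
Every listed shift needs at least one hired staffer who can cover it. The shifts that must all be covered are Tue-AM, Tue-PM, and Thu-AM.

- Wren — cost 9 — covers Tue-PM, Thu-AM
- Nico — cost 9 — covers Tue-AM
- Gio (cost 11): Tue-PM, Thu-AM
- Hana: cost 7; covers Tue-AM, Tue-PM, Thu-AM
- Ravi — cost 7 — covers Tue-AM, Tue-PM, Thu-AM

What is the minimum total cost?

7

Hana alone covers Tue-AM, Tue-PM, Thu-AM — every shift.
Total cost: 7.
No cover costs less than 7.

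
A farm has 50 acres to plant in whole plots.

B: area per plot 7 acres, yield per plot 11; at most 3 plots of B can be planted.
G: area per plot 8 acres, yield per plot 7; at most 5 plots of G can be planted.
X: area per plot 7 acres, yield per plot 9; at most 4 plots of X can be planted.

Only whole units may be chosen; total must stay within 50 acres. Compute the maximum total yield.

69

3×B, 1×G, and 3×X: area 50 ≤ 50, yield 3·11 + 1·7 + 3·9 = 67.
3×B and 4×X: area 49 ≤ 50, yield 3·11 + 4·9 = 69.
Best is 69.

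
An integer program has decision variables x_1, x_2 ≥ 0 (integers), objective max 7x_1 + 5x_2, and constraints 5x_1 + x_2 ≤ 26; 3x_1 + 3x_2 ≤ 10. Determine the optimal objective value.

The continuous relaxation peaks at (3.33, 0) with value 23.33; rounding to a feasible lattice point costs some objective.
(x_1,x_2)=(3,0): 5·3+1·0=15≤26, 3·3+3·0=9≤10, objective 21.
(x_1,x_2)=(2,1): 5·2+1·1=11≤26, 3·2+3·1=9≤10, objective 19.
(x_1,x_2)=(2,0): 5·2+1·0=10≤26, 3·2+3·0=6≤10, objective 14.
Maximum is 21 at (x_1,x_2)=(3,0).

21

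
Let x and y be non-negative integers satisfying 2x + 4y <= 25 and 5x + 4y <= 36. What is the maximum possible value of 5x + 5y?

40

The continuous relaxation peaks at (3.67, 4.42) with value 40.42; rounding to a feasible lattice point costs some objective.
(x,y)=(4,4): 2·4+4·4=24≤25, 5·4+4·4=36≤36, objective 40.
(x,y)=(3,4): 2·3+4·4=22≤25, 5·3+4·4=31≤36, objective 35.
(x,y)=(4,3): 2·4+4·3=20≤25, 5·4+4·3=32≤36, objective 35.
(x,y)=(2,5): 2·2+4·5=24≤25, 5·2+4·5=30≤36, objective 35.
No feasible integer point exceeds 40.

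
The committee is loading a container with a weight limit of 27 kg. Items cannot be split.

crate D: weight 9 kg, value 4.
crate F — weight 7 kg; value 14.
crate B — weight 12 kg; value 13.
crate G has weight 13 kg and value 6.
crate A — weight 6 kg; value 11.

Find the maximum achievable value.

38

This is a 0-1 knapsack instance.
Take crate F, crate B, and crate A: weight 7 + 12 + 6 = 25 ≤ 27, value 14 + 13 + 11 = 38.
No other feasible combination does better.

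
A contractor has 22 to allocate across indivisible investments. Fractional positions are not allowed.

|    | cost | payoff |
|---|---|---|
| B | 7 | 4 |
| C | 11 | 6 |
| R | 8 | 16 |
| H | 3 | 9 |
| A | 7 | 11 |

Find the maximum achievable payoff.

R + H + A: cost 8 + 3 + 7 = 18 ≤ 22, payoff 16 + 9 + 11 = 36.
B + R + A: cost 7 + 8 + 7 = 22 ≤ 22, payoff 4 + 16 + 11 = 31.
C + R + H: cost 11 + 8 + 3 = 22 ≤ 22, payoff 6 + 16 + 9 = 31.
Best is R, H, and A with total payoff 36.

36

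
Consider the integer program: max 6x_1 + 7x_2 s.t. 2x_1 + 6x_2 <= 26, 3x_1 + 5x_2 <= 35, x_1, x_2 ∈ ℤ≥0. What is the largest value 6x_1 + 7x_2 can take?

Relaxing integrality, the LP optimum is 70.00 at (x_1,x_2) = (11.7, 0), which is not an integer point.
(x_1,x_2)=(10,1): 2·10+6·1=26≤26, 3·10+5·1=35≤35, objective 67.
(x_1,x_2)=(11,0): 2·11+6·0=22≤26, 3·11+5·0=33≤35, objective 66.
Maximum is 67 at (x_1,x_2)=(10,1).

67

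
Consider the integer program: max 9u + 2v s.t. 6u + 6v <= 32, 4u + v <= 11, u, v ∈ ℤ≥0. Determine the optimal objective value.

24

The continuous relaxation peaks at (2.75, 0) with value 24.75; rounding to a feasible lattice point costs some objective.
(u,v)=(2,3): 6·2+6·3=30≤32, 4·2+1·3=11≤11, objective 24.
(u,v)=(2,2): 6·2+6·2=24≤32, 4·2+1·2=10≤11, objective 22.
No feasible integer point exceeds 24.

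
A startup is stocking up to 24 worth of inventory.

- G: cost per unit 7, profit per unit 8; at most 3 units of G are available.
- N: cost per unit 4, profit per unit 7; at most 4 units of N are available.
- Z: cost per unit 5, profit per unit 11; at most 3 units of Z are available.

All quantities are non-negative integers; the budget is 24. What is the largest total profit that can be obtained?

47

This is a bounded integer knapsack.
Z has the best ratio (11/5); taking only Z gives at most 3×11 = 33 (stopped by the supply cap of 3).
Mixing does better — 2×N and 3×Z: cost 23 ≤ 24, profit 2·7 + 3·11 = 47.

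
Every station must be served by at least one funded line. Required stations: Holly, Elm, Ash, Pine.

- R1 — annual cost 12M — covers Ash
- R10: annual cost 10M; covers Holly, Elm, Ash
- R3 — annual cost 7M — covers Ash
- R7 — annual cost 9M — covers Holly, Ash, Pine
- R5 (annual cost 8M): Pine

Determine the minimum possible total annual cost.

18

The greedy cost-per-new-station heuristic would pick R7 and R10 for 19, but a cheaper cover exists.
Choose R10 and R5: together they cover Holly, Elm, Ash, Pine — every station.
Total annual cost: 10 + 8 = 18.
No cover costs less than 18.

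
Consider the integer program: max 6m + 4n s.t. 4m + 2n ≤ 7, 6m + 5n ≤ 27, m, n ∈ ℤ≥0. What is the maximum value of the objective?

12

Relaxing integrality, the LP optimum is 14.00 at (m,n) = (0, 3.5), which is not an integer point.
(m,n)=(0,3) is feasible, giving 12.
(m,n)=(0,2) is feasible, giving 8.
No feasible integer point exceeds 12.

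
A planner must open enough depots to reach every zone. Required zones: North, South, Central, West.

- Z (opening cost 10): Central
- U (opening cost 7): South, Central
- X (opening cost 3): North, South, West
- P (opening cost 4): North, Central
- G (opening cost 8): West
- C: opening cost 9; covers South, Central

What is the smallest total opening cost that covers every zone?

7

This is a weighted set-cover instance.
Choose X and P: together they cover North, South, Central, West — every zone.
Total opening cost: 3 + 4 = 7.
No cover costs less than 7.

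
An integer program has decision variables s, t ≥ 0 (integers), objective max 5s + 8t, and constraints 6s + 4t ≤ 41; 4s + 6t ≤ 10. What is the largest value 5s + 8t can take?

The continuous relaxation peaks at (0, 1.67) with value 13.33; rounding to a feasible lattice point costs some objective.
(s,t)=(1,1): 6·1+4·1=10≤41, 4·1+6·1=10≤10, objective 13.
(s,t)=(2,0): 6·2+4·0=12≤41, 4·2+6·0=8≤10, objective 10.
Maximum is 13 at (s,t)=(1,1).

13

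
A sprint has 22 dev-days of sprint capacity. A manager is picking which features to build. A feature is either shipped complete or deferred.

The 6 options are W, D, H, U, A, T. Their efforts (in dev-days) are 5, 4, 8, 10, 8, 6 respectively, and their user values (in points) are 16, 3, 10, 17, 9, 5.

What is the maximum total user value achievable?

W + D + U: effort 5 + 4 + 10 = 19 ≤ 22, user value 16 + 3 + 17 = 36.
W + H + A: effort 5 + 8 + 8 = 21 ≤ 22, user value 16 + 10 + 9 = 35.
W + U + T: effort 5 + 10 + 6 = 21 ≤ 22, user value 16 + 17 + 5 = 38.
Best is W, U, and T with total user value 38.

38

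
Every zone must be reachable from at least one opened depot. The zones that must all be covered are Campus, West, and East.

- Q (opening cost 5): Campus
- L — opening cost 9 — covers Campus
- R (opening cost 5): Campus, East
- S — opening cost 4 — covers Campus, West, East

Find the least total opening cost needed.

4

S alone covers Campus, West, East — every zone.
Total opening cost: 4.
No cover costs less than 4.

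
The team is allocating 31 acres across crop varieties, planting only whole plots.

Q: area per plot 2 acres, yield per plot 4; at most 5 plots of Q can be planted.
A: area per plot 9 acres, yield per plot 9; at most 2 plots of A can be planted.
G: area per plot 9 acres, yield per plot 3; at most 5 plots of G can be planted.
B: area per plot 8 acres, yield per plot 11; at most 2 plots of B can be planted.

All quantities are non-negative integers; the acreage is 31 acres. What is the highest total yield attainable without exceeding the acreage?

43

Q has the best ratio (4/2); taking only Q gives at most 5×4 = 20 (stopped by the supply cap of 5).
Mixing does better — 3×Q, 1×A, and 2×B: area 31 ≤ 31, yield 3·4 + 1·9 + 2·11 = 43.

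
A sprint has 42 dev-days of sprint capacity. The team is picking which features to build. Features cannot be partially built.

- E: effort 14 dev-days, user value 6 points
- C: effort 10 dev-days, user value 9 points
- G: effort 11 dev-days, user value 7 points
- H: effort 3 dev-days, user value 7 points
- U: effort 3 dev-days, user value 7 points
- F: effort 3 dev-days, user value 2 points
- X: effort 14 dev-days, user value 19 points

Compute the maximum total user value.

49

Allowing fractional choices, the relaxed optimum would be about 49.7, but features are indivisible.
C + H + U + F + X: effort 10 + 3 + 3 + 3 + 14 = 33 ≤ 42, user value 9 + 7 + 7 + 2 + 19 = 44.
C + G + H + F + X: effort 10 + 11 + 3 + 3 + 14 = 41 ≤ 42, user value 9 + 7 + 7 + 2 + 19 = 44.
C + G + H + U + X: effort 10 + 11 + 3 + 3 + 14 = 41 ≤ 42, user value 9 + 7 + 7 + 7 + 19 = 49.
Best is C, G, H, U, and X with total user value 49.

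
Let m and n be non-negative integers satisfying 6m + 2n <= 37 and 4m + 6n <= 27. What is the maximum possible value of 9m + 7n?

(m,n)=(6,0) is feasible, giving 54.
(m,n)=(5,1) is feasible, giving 52.
(m,n)=(5,0) is feasible, giving 45.
No feasible integer point exceeds 54.

54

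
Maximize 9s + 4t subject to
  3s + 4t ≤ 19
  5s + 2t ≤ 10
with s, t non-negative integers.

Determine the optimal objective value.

18

(s,t)=(2,0): 3·2+4·0=6≤19, 5·2+2·0=10≤10, objective 18.
(s,t)=(0,4): 3·0+4·4=16≤19, 5·0+2·4=8≤10, objective 16.
(s,t)=(1,1): 3·1+4·1=7≤19, 5·1+2·1=7≤10, objective 13.
Maximum is 18 at (s,t)=(2,0).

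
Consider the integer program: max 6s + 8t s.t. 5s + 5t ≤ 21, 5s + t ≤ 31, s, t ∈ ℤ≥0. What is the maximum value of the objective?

32

Relaxing integrality, the LP optimum is 33.60 at (s,t) = (0, 4.2), which is not an integer point.
(s,t)=(0,4): 5·0+5·4=20≤21, 5·0+1·4=4≤31, objective 32.
(s,t)=(1,3): 5·1+5·3=20≤21, 5·1+1·3=8≤31, objective 30.
(s,t)=(0,3): 5·0+5·3=15≤21, 5·0+1·3=3≤31, objective 24.
The best lattice point is (0,4), giving 32.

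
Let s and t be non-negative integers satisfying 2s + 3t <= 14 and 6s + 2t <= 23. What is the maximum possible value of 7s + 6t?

33

(s,t)=(3,2): 2·3+3·2=12≤14, 6·3+2·2=22≤23, objective 33.
(s,t)=(2,3): 2·2+3·3=13≤14, 6·2+2·3=18≤23, objective 32.
(s,t)=(3,1): 2·3+3·1=9≤14, 6·3+2·1=20≤23, objective 27.
(s,t)=(2,2): 2·2+3·2=10≤14, 6·2+2·2=16≤23, objective 26.
The best lattice point is (3,2), giving 33.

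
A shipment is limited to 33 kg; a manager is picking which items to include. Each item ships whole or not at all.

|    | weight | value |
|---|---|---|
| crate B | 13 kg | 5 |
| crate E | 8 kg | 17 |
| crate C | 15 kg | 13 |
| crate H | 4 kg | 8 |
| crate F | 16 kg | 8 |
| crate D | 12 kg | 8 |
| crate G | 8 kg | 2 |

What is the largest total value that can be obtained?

38

Allowing fractional choices, the relaxed optimum would be about 42.0, but items are indivisible.
crate E + crate H + crate D + crate G: weight 8 + 4 + 12 + 8 = 32 ≤ 33, value 17 + 8 + 8 + 2 = 35.
crate E + crate C + crate H: weight 8 + 15 + 4 = 27 ≤ 33, value 17 + 13 + 8 = 38.
Best is crate E, crate C, and crate H with total value 38.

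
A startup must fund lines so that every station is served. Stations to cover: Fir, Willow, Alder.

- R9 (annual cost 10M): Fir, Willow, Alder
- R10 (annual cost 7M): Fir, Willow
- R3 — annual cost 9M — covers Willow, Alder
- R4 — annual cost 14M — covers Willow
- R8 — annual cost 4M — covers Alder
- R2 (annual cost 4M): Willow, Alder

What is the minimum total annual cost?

The greedy cost-per-new-station heuristic would pick R2 and R10 for 11, but a cheaper cover exists.
R9 alone covers Fir, Willow, Alder — every station.
Total annual cost: 10.
No cover costs less than 10.

10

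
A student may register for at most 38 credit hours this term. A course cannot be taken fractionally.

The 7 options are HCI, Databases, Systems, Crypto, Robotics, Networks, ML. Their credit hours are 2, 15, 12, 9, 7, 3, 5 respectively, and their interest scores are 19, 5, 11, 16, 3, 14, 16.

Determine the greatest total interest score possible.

79

HCI + Databases + Crypto + Networks + ML: credit hours 2 + 15 + 9 + 3 + 5 = 34 ≤ 38, interest score 19 + 5 + 16 + 14 + 16 = 70.
HCI + Systems + Crypto + Robotics + Networks + ML: credit hours 2 + 12 + 9 + 7 + 3 + 5 = 38 ≤ 38, interest score 19 + 11 + 16 + 3 + 14 + 16 = 79.
HCI + Systems + Crypto + Networks + ML: credit hours 2 + 12 + 9 + 3 + 5 = 31 ≤ 38, interest score 19 + 11 + 16 + 14 + 16 = 76.
Best is HCI, Systems, Crypto, Robotics, Networks, and ML with total interest score 79.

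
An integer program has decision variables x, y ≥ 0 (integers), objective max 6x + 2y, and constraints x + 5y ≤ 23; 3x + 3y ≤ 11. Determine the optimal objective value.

18

(x,y)=(3,0): 1·3+5·0=3≤23, 3·3+3·0=9≤11, objective 18.
(x,y)=(2,1): 1·2+5·1=7≤23, 3·2+3·1=9≤11, objective 14.
(x,y)=(2,0): 1·2+5·0=2≤23, 3·2+3·0=6≤11, objective 12.
The best lattice point is (3,0), giving 18.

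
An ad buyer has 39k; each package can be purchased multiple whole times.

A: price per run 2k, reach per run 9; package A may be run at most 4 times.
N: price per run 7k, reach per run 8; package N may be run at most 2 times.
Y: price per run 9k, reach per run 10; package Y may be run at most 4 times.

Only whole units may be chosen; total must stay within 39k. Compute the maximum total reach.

This is a bounded integer knapsack.
Take 4×A and 3×Y: price 35 ≤ 39, reach 4·9 + 3·10 = 66.
A has the best ratio (9/2) and is taken to its limit of 4; remaining capacity is filled optimally with the others.

66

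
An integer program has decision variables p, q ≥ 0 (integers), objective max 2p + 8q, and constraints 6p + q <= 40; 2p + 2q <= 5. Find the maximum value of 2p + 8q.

The continuous relaxation peaks at (0, 2.5) with value 20.00; rounding to a feasible lattice point costs some objective.
(p,q)=(0,2): 6·0+1·2=2≤40, 2·0+2·2=4≤5, objective 16.
(p,q)=(1,1): 6·1+1·1=7≤40, 2·1+2·1=4≤5, objective 10.
(p,q)=(0,1): 6·0+1·1=1≤40, 2·0+2·1=2≤5, objective 8.
The best lattice point is (0,2), giving 16.

16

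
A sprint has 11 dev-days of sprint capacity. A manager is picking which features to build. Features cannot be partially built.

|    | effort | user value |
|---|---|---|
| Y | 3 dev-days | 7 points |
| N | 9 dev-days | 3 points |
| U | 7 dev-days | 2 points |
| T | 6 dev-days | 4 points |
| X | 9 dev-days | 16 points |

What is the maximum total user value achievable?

Allowing fractional choices, the relaxed optimum would be about 21.2, but features are indivisible.
Y + T: effort 3 + 6 = 9 ≤ 11, user value 7 + 4 = 11.
Y + U: effort 3 + 7 = 10 ≤ 11, user value 7 + 2 = 9.
X: effort 9 ≤ 11, user value 16.
Best is X with total user value 16.

16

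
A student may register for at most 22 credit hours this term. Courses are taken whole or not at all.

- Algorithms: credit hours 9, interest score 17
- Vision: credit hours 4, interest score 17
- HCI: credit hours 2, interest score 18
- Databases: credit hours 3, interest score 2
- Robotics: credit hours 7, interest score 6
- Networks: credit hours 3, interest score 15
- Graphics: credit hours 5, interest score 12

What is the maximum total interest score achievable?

69

Allowing fractional choices, the relaxed optimum would be about 77.1, but courses are indivisible.
Algorithms + Vision + HCI + Networks: credit hours 9 + 4 + 2 + 3 = 18 ≤ 22, interest score 17 + 17 + 18 + 15 = 67.
Algorithms + Vision + HCI + Databases + Networks: credit hours 9 + 4 + 2 + 3 + 3 = 21 ≤ 22, interest score 17 + 17 + 18 + 2 + 15 = 69.
Vision + HCI + Robotics + Networks + Graphics: credit hours 4 + 2 + 7 + 3 + 5 = 21 ≤ 22, interest score 17 + 18 + 6 + 15 + 12 = 68.
Best is Algorithms, Vision, HCI, Databases, and Networks with total interest score 69.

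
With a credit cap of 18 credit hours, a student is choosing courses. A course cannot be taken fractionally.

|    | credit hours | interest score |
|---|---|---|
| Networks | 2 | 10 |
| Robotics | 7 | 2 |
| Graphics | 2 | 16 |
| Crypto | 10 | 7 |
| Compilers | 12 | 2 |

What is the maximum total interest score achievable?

33

Allowing fractional choices, the relaxed optimum would be about 34.1, but courses are indivisible.
Networks + Robotics + Graphics: credit hours 2 + 7 + 2 = 11 ≤ 18, interest score 10 + 2 + 16 = 28.
Networks + Graphics + Compilers: credit hours 2 + 2 + 12 = 16 ≤ 18, interest score 10 + 16 + 2 = 28.
Networks + Graphics + Crypto: credit hours 2 + 2 + 10 = 14 ≤ 18, interest score 10 + 16 + 7 = 33.
Best is Networks, Graphics, and Crypto with total interest score 33.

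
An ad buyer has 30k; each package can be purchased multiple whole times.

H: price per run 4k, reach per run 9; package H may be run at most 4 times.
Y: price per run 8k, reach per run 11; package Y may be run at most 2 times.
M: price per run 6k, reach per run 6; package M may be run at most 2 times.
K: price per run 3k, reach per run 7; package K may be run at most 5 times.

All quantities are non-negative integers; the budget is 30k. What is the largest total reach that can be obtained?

Take 4×H and 4×K: price 28 ≤ 30, reach 4·9 + 4·7 = 64.
No other integer combination yields more.

64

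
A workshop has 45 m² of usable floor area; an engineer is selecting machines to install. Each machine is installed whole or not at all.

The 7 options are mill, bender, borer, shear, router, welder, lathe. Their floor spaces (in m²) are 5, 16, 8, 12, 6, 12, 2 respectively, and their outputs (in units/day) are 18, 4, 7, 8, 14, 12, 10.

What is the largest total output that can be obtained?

69

Treat it as a binary knapsack problem.
mill + shear + router + welder + lathe: floor space 5 + 12 + 6 + 12 + 2 = 37 ≤ 45, output 18 + 8 + 14 + 12 + 10 = 62.
mill + borer + shear + router + welder + lathe: floor space 5 + 8 + 12 + 6 + 12 + 2 = 45 ≤ 45, output 18 + 7 + 8 + 14 + 12 + 10 = 69.
Best is mill, borer, shear, router, welder, and lathe with total output 69.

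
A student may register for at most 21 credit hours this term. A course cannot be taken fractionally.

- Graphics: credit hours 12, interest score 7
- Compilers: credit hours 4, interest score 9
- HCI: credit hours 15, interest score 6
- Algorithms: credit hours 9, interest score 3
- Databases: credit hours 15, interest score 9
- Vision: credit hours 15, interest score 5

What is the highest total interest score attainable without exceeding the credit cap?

Compilers + Databases: credit hours 4 + 15 = 19 ≤ 21, interest score 9 + 9 = 18.
Graphics + Compilers: credit hours 12 + 4 = 16 ≤ 21, interest score 7 + 9 = 16.
Compilers + HCI: credit hours 4 + 15 = 19 ≤ 21, interest score 9 + 6 = 15.
Best is Compilers and Databases with total interest score 18.

18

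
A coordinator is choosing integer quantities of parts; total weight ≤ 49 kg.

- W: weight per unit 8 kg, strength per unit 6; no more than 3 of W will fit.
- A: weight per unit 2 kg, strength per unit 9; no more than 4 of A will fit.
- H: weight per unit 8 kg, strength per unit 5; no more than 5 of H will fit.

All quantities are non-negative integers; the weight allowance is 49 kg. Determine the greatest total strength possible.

64

Take 3×W, 4×A, and 2×H: weight 48 ≤ 49, strength 3·6 + 4·9 + 2·5 = 64.
A has the best ratio (9/2) and is taken to its limit of 4; remaining capacity is filled optimally with the others.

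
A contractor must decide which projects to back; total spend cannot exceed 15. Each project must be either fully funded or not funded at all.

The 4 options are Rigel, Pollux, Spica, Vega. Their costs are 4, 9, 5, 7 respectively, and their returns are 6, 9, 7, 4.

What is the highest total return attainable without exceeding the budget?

16

Allowing fractional choices, the relaxed optimum would be about 19.0, but projects are indivisible.
Pollux + Spica: cost 9 + 5 = 14 ≤ 15, return 9 + 7 = 16.
Rigel + Pollux: cost 4 + 9 = 13 ≤ 15, return 6 + 9 = 15.
Rigel + Spica: cost 4 + 5 = 9 ≤ 15, return 6 + 7 = 13.
Best is Pollux and Spica with total return 16.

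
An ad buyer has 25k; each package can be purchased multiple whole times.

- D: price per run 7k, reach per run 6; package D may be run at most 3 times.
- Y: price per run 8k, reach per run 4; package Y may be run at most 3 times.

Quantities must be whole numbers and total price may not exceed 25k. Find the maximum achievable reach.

2×D and 1×Y: price 22 ≤ 25, reach 2·6 + 1·4 = 16.
3×D: price 21 ≤ 25, reach 3·6 = 18.
Best is 18.

18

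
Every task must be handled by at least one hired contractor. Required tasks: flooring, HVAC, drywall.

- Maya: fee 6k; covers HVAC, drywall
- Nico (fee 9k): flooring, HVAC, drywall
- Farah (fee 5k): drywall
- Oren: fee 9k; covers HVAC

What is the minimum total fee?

The greedy cost-per-new-task heuristic would pick Maya and Nico for 15, but a cheaper cover exists.
Nico alone covers flooring, HVAC, drywall — every task.
Total fee: 9.
No cover costs less than 9.

9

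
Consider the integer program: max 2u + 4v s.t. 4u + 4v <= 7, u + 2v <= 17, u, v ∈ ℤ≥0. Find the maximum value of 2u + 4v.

(u,v)=(0,1): 4·0+4·1=4≤7, 1·0+2·1=2≤17, objective 4.
(u,v)=(1,0): 4·1+4·0=4≤7, 1·1+2·0=1≤17, objective 2.
(u,v)=(0,0): 4·0+4·0=0≤7, 1·0+2·0=0≤17, objective 0.
The best lattice point is (0,1), giving 4.

4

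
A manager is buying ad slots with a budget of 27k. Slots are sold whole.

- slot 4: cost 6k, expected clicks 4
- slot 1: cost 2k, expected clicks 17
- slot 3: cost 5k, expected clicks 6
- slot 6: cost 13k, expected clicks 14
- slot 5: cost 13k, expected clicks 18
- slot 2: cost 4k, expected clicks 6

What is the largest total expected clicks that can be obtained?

Treat it as a binary knapsack problem.
Allowing fractional choices, the relaxed optimum would be about 50.2, but ad slots are indivisible.
slot 1 + slot 3 + slot 5 + slot 2: cost 2 + 5 + 13 + 4 = 24 ≤ 27, expected clicks 17 + 6 + 18 + 6 = 47.
slot 4 + slot 1 + slot 5 + slot 2: cost 6 + 2 + 13 + 4 = 25 ≤ 27, expected clicks 4 + 17 + 18 + 6 = 45.
slot 4 + slot 1 + slot 3 + slot 5: cost 6 + 2 + 5 + 13 = 26 ≤ 27, expected clicks 4 + 17 + 6 + 18 = 45.
Best is slot 1, slot 3, slot 5, and slot 2 with total expected clicks 47.

47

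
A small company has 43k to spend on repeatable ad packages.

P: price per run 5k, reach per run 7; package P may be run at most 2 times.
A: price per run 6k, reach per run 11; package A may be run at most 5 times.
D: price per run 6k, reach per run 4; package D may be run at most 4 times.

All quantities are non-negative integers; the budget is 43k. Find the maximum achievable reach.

69

2×P and 5×A: price 40 ≤ 43, reach 2·7 + 5·11 = 69.
1×P, 5×A, and 1×D: price 41 ≤ 43, reach 1·7 + 5·11 + 1·4 = 66.
Best is 69.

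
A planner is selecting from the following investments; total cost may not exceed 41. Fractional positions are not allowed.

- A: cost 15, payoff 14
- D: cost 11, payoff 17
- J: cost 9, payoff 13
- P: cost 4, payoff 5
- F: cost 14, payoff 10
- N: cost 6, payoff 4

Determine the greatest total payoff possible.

This is an integer program with binary decision variables.
Take A, D, J, and P: cost 15 + 11 + 9 + 4 = 39 ≤ 41, payoff 14 + 17 + 13 + 5 = 49.
No other feasible combination does better.

49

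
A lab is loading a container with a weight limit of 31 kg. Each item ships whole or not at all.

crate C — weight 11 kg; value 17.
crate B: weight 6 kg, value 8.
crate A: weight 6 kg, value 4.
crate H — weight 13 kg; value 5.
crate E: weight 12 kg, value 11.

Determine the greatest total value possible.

36

Treat it as a binary knapsack problem.
Take crate C, crate B, and crate E: weight 11 + 6 + 12 = 29 ≤ 31, value 17 + 8 + 11 = 36.
No other feasible combination does better.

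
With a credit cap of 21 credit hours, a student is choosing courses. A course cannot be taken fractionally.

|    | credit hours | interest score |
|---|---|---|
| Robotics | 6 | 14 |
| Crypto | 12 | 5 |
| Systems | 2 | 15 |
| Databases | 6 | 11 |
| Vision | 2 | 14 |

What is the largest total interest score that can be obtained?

54

Treat it as a binary knapsack problem.
Robotics + Systems + Databases + Vision: credit hours 6 + 2 + 6 + 2 = 16 ≤ 21, interest score 14 + 15 + 11 + 14 = 54.
Robotics + Systems + Vision: credit hours 6 + 2 + 2 = 10 ≤ 21, interest score 14 + 15 + 14 = 43.
Best is Robotics, Systems, Databases, and Vision with total interest score 54.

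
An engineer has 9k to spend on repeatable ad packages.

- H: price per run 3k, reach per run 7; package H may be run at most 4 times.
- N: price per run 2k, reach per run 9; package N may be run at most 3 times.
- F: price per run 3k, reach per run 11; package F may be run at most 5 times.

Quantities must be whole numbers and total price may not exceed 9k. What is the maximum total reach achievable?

38

3×N and 1×F: price 9 ≤ 9, reach 3·9 + 1·11 = 38.
1×H and 3×N: price 9 ≤ 9, reach 1·7 + 3·9 = 34.
Best is 38.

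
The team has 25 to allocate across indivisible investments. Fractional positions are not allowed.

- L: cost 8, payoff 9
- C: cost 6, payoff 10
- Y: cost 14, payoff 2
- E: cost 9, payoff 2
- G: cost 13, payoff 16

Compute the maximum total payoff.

26

Treat it as a binary knapsack problem.
Take C and G: cost 6 + 13 = 19 ≤ 25, payoff 10 + 16 = 26.
No other feasible combination does better.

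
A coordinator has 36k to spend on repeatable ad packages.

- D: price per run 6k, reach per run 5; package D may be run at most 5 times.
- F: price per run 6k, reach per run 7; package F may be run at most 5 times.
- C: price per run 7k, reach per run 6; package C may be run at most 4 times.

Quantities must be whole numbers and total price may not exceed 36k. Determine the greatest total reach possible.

40

This is a bounded integer knapsack.
F has the best ratio (7/6); taking only F gives at most 5×7 = 35 (stopped by the supply cap of 5).
Mixing does better — 1×D and 5×F: price 36 ≤ 36, reach 1·5 + 5·7 = 40.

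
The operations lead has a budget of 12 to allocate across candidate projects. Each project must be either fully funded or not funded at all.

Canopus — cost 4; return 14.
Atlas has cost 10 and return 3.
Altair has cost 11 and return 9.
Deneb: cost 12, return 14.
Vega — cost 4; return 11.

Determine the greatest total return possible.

Allowing fractional choices, the relaxed optimum would be about 29.7, but projects are indivisible.
Canopus + Vega: cost 4 + 4 = 8 ≤ 12, return 14 + 11 = 25.
Canopus: cost 4 ≤ 12, return 14.
Best is Canopus and Vega with total return 25.

25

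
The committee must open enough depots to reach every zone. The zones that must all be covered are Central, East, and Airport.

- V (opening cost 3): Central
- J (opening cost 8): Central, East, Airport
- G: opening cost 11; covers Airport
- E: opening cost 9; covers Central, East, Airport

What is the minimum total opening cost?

J alone covers Central, East, Airport — every zone.
Total opening cost: 8.
No cover costs less than 8.

8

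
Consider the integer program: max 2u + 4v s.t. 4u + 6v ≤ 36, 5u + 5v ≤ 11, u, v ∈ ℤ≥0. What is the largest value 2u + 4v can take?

(u,v)=(0,2): 4·0+6·2=12≤36, 5·0+5·2=10≤11, objective 8.
(u,v)=(1,1): 4·1+6·1=10≤36, 5·1+5·1=10≤11, objective 6.
Maximum is 8 at (u,v)=(0,2).

8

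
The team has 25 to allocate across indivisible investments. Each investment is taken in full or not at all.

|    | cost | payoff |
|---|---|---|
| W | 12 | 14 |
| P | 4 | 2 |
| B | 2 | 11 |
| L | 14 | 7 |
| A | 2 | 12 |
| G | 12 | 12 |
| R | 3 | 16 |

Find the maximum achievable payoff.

This is an integer program with binary decision variables.
Allowing fractional choices, the relaxed optimum would be about 59.0, but investments are indivisible.
P + B + A + G + R: cost 4 + 2 + 2 + 12 + 3 = 23 ≤ 25, payoff 2 + 11 + 12 + 12 + 16 = 53.
W + B + A + R: cost 12 + 2 + 2 + 3 = 19 ≤ 25, payoff 14 + 11 + 12 + 16 = 53.
W + P + B + A + R: cost 12 + 4 + 2 + 2 + 3 = 23 ≤ 25, payoff 14 + 2 + 11 + 12 + 16 = 55.
Best is W, P, B, A, and R with total payoff 55.

55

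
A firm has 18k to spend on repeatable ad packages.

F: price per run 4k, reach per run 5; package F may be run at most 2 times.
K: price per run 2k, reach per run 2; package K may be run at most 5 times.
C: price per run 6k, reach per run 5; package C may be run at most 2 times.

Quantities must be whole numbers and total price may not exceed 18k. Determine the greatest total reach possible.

F has the best ratio (5/4); taking only F gives at most 2×5 = 10 (stopped by the supply cap of 2).
Mixing does better — 2×F and 5×K: price 18 ≤ 18, reach 2·5 + 5·2 = 20.

20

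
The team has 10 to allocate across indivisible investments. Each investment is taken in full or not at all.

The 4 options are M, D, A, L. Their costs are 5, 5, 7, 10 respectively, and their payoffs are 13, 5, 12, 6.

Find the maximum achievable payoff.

Treat it as a binary knapsack problem.
Take M and D: cost 5 + 5 = 10 ≤ 10, payoff 13 + 5 = 18.
No other feasible combination does better.

18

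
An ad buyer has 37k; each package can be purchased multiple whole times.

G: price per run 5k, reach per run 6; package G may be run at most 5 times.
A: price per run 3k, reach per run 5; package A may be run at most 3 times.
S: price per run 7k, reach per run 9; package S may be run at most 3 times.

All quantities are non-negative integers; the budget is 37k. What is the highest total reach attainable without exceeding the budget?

49

This is a bounded integer knapsack.
A has the best ratio (5/3); taking only A gives at most 3×5 = 15 (stopped by the supply cap of 3).
Mixing does better — 2×G, 2×A, and 3×S: price 37 ≤ 37, reach 2·6 + 2·5 + 3·9 = 49.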